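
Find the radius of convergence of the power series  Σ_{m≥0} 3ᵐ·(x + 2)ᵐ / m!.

R = ∞

The ratio of consecutive coefficients is 3 · 1/(m+1) → 0.
The limit is 0, so the series converges for all x; R = ∞.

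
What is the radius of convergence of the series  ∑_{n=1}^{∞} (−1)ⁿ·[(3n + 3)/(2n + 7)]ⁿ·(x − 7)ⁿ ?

Root test: |a_n|^(1/n) = (3n + 3)/(2n + 7) → 3/2.
The series converges when 3/2 · |x − 7| < 1, giving R = 2/3.

R = 2/3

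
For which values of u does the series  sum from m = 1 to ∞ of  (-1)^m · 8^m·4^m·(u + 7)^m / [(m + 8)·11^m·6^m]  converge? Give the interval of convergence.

(-145/16, -79/16]

The ratio of consecutive coefficients is [(m + 8)/((m+1) + 8)] · 8·4/(11·6) → 16/33.
Hence the series converges for |u + 7| < 1/(16/33) = 33/16, so the radius of convergence is 33/16.
At u = -79/16: the terms alternate in sign and decrease monotonically to 0 in absolute value (size ~ c/m), so the alternating series test gives convergence.
When u = -145/16, the terms behave like c/m; limit comparison with the harmonic series gives divergence.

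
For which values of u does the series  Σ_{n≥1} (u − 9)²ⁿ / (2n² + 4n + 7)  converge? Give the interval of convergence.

Ratio test: |a_{n+1}/a_n| = (2n² + 4n + 7)/(2(n+1)² + 4(n+1) + 7) → 1 as n → ∞.
Writing y = (u − 9)², the series in y has radius 1, so |u − 9| < √(1) = 1 and R = 1.
Check u = 10: the series is dominated by a constant times Σ 1/n², which converges (p = 2 > 1).
Endpoint u = 8: the series is dominated by a constant times Σ 1/n², which converges (p = 2 > 1).

[8, 10]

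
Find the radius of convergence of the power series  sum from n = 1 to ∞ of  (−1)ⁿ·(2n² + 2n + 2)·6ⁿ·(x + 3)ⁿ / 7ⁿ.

R = 7/6

The ratio of consecutive coefficients is [(2(n+1)² + 2(n+1) + 2)/(2n² + 2n + 2)] · 6/7 → 6/7.
The series converges when 6/7 · |x + 3| < 1, giving R = 7/6.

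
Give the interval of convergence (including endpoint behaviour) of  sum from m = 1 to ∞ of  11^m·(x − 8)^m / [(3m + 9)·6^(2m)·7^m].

[-164/11, 340/11)

By the ratio test, |a_{m+1}/a_m| = [(3m + 9)/(3(m+1) + 9)] · 11/(36·7) → 11/252.
The series converges when 11/252 · |x − 8| < 1, giving R = 252/11.
When x = 340/11, the terms are asymptotic to a nonzero constant times 1/m, so the series diverges by limit comparison with Σ 1/m.
Endpoint x = -164/11: an alternating series whose terms decrease to 0 in absolute value, so it converges by the Leibniz criterion.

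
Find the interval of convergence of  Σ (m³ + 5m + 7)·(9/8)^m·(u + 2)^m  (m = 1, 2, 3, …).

(-26/9, -10/9)

Ratio test: |a_{m+1}/a_m| = [((m+1)³ + 5(m+1) + 7)/(m³ + 5m + 7)] · 9/8 → 9/8 as m → ∞.
Convergence for |u + 2| · 9/8 < 1, i.e. |u + 2| < 8/9. So R = 8/9.
When u = -10/9, the terms do not tend to 0, so the series diverges.
Check u = -26/9: the terms do not tend to 0, so the series diverges.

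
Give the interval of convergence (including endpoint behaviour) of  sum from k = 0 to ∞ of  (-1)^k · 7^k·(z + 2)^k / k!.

(−∞, ∞)

Apply the ratio test: |a_{k+1}| / |a_k| = 7 · 1/(k+1), which tends to 0 as k → ∞.
The ratio tends to 0 regardless of z, hence R = ∞.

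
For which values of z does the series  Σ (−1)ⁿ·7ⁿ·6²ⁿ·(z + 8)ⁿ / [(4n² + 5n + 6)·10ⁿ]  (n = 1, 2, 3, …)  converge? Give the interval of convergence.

By the ratio test, |a_{n+1}/a_n| = [(4n² + 5n + 6)/(4(n+1)² + 5(n+1) + 6)] · 7·36/10 → 126/5.
Hence the series converges for |z + 8| < 1/(126/5) = 5/126, so the radius of convergence is 5/126.
Check z = -1003/126: the terms are on the order of 1/n², so the series converges absolutely by comparison with the p-series (p = 2 > 1).
When z = -1013/126, absolute convergence follows by limit comparison with Σ 1/n².

[-1013/126, -1003/126]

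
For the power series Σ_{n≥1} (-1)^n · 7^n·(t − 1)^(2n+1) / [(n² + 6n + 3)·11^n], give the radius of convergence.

By the ratio test, |a_{n+1}/a_n| = [(n² + 6n + 3)/((n+1)² + 6(n+1) + 3)] · 7/11 → 7/11.
Since the exponent of (t − 1) increases by 2 each term, convergence requires |t − 1|² < 11/7, hence R = √77/7.

R = √77/7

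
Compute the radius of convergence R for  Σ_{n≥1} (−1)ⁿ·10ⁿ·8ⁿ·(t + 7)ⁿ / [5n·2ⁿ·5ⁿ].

By the ratio test, |a_{n+1}/a_n| = [5n/5(n+1)] · 10·8/(2·5) → 8.
The series converges when 8 · |t + 7| < 1, giving R = 1/8.

R = 1/8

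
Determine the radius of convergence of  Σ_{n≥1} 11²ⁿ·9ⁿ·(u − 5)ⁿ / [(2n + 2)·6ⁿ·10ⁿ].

By the ratio test, |a_{n+1}/a_n| = [(2n + 2)/(2(n+1) + 2)] · 121·9/(6·10) → 363/20.
Thus R = 1/(363/20) = 20/363.

R = 20/363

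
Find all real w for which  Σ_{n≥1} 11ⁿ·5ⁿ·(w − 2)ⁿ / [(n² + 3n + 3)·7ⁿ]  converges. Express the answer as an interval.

The ratio of consecutive coefficients is [(n² + 3n + 3)/((n+1)² + 3(n+1) + 3)] · 11·5/7 → 55/7.
The series converges when 55/7 · |w − 2| < 1, giving R = 7/55.
At w = 117/55: the terms are on the order of 1/n², so the series converges absolutely by comparison with the p-series (p = 2 > 1).
When w = 103/55, the series is dominated by a constant times Σ 1/n², which converges (p = 2 > 1).

[103/55, 117/55]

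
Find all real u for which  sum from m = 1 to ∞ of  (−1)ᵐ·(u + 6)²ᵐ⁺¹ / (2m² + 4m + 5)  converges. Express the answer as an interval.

Ratio test: |a_{m+1}/a_m| = (2m² + 4m + 5)/(2(m+1)² + 4(m+1) + 5) → 1 as m → ∞.
Since the exponent of (u + 6) increases by 2 each term, convergence requires |u + 6|² < 1, hence R = 1.
Check u = -5: the terms are on the order of 1/m², so the series converges absolutely by comparison with the p-series (p = 2 > 1).
Endpoint u = -7: absolute convergence follows by limit comparison with Σ 1/m².

[-7, -5]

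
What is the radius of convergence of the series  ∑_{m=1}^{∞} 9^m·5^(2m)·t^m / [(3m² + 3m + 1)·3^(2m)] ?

R = 1/25

By the ratio test, |a_{m+1}/a_m| = [(3m² + 3m + 1)/(3(m+1)² + 3(m+1) + 1)] · 9·25/9 → 25.
Hence the series converges for |t| < 1/(25) = 1/25, so the radius of convergence is 1/25.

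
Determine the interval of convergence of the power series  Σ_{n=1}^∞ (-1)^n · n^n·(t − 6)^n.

Applying the root test, |a_n|^(1/n) = n → ∞.
The root grows without bound, so R = 0 (convergence only at t = 6).

{6}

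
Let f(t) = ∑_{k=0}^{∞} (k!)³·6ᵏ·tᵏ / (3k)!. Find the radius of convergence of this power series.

R = 9/2

By the ratio test, |a_{k+1}/a_k| = (k+1)³/[(3k+1)·(3k+2)·(3k+3)] · 6 → 2/9.
Hence the series converges for |t| < 1/(2/9) = 9/2, so the radius of convergence is 9/2.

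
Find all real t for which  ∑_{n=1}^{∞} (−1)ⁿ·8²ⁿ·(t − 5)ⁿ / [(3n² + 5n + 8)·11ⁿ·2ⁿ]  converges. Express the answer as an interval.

Apply the ratio test: |a_{n+1}| / |a_n| = [(3n² + 5n + 8)/(3(n+1)² + 5(n+1) + 8)] · 64/(11·2), which tends to 32/11 as n → ∞.
Hence the series converges for |t − 5| < 1/(32/11) = 11/32, so the radius of convergence is 11/32.
When t = 171/32, the series is dominated by a constant times Σ 1/n², which converges (p = 2 > 1).
When t = 149/32, the series is dominated by a constant times Σ 1/n², which converges (p = 2 > 1).

[149/32, 171/32]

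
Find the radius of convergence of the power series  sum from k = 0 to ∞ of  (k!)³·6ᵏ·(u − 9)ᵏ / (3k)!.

The ratio of consecutive coefficients is (k+1)³/[(3k+1)·(3k+2)·(3k+3)] · 6 → 2/9.
Hence the series converges for |u − 9| < 1/(2/9) = 9/2, so the radius of convergence is 9/2.

R = 9/2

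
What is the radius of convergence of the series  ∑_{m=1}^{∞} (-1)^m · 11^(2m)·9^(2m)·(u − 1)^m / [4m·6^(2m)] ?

R = 4/1089

Ratio test: |a_{m+1}/a_m| = [4m/4(m+1)] · 121·81/36 → 1089/4 as m → ∞.
Thus R = 1/(1089/4) = 4/1089.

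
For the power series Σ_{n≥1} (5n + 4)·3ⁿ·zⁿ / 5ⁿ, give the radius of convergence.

Apply the ratio test: |a_{n+1}| / |a_n| = [(5(n+1) + 4)/(5n + 4)] · 3/5, which tends to 3/5 as n → ∞.
Hence the series converges for |z| < 1/(3/5) = 5/3, so the radius of convergence is 5/3.

R = 5/3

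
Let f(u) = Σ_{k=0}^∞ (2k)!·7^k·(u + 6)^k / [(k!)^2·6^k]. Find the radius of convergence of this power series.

Ratio test: |a_{k+1}/a_k| = (2k+1)·(2k+2)/(k+1)² · 7/6 → 14/3 as k → ∞.
Convergence for |u + 6| · 14/3 < 1, i.e. |u + 6| < 3/14. So R = 3/14.

R = 3/14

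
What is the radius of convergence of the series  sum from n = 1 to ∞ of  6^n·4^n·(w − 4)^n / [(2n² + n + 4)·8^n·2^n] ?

The ratio of consecutive coefficients is [(2n² + n + 4)/(2(n+1)² + (n+1) + 4)] · 6·4/(8·2) → 3/2.
Hence the series converges for |w − 4| < 1/(3/2) = 2/3, so the radius of convergence is 2/3.

R = 2/3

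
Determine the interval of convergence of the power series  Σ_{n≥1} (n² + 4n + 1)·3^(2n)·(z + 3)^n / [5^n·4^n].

The ratio of consecutive coefficients is [((n+1)² + 4(n+1) + 1)/(n² + 4n + 1)] · 9/(5·4) → 9/20.
Hence the series converges for |z + 3| < 1/(9/20) = 20/9, so the radius of convergence is 20/9.
At z = -7/9: the terms do not tend to 0, so the series diverges.
Check z = -47/9: the n-th term does not approach 0; divergence by the term test.

(-47/9, -7/9)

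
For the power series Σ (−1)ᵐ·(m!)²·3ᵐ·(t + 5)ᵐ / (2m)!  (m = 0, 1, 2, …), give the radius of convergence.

R = 4/3

By the ratio test, |a_{m+1}/a_m| = (m+1)²/[(2m+1)·(2m+2)] · 3 → 3/4.
Hence the series converges for |t + 5| < 1/(3/4) = 4/3, so the radius of convergence is 4/3.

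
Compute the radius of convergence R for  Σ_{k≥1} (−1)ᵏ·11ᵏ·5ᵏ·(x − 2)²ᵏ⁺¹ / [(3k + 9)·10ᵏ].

By the ratio test, |a_{k+1}/a_k| = [(3k + 9)/(3(k+1) + 9)] · 11·5/10 → 11/2.
Since the exponent of (x − 2) increases by 2 each term, convergence requires |x − 2|² < 2/11, hence R = √22/11.

R = √22/11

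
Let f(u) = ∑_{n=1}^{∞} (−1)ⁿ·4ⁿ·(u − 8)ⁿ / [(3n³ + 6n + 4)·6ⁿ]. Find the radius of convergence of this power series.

Apply the ratio test: |a_{n+1}| / |a_n| = [(3n³ + 6n + 4)/(3(n+1)³ + 6(n+1) + 4)] · 4/6, which tends to 2/3 as n → ∞.
Thus R = 1/(2/3) = 3/2.

R = 3/2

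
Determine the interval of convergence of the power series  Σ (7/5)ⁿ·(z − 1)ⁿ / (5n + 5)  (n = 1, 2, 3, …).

Apply the ratio test: |a_{n+1}| / |a_n| = [(5n + 5)/(5(n+1) + 5)] · 7/5, which tends to 7/5 as n → ∞.
Thus R = 1/(7/5) = 5/7.
Endpoint z = 12/7: the terms behave like c/n; limit comparison with the harmonic series gives divergence.
Endpoint z = 2/7: an alternating series whose terms decrease to 0 in absolute value, so it converges by the Leibniz criterion.

[2/7, 12/7)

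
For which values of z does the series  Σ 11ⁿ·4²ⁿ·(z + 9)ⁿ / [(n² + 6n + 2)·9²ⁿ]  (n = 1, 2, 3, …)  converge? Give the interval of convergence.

By the ratio test, |a_{n+1}/a_n| = [(n² + 6n + 2)/((n+1)² + 6(n+1) + 2)] · 11·16/81 → 176/81.
Hence the series converges for |z + 9| < 1/(176/81) = 81/176, so the radius of convergence is 81/176.
Check z = -1503/176: absolute convergence follows by limit comparison with Σ 1/n².
At z = -1665/176: absolute convergence follows by limit comparison with Σ 1/n².

[-1665/176, -1503/176]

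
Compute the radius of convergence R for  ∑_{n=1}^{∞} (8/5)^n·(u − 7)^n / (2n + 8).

Ratio test: |a_{n+1}/a_n| = [(2n + 8)/(2(n+1) + 8)] · 8/5 → 8/5 as n → ∞.
Thus R = 1/(8/5) = 5/8.

R = 5/8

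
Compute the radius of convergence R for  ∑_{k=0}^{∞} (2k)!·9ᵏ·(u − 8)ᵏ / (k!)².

R = 1/36

By the ratio test, |a_{k+1}/a_k| = (2k+1)·(2k+2)/(k+1)² · 9 → 36.
Hence the series converges for |u − 8| < 1/(36) = 1/36, so the radius of convergence is 1/36.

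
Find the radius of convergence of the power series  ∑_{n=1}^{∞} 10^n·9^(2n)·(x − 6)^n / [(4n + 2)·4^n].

R = 2/405

The ratio of consecutive coefficients is [(4n + 2)/(4(n+1) + 2)] · 10·81/4 → 405/2.
Convergence for |x − 6| · 405/2 < 1, i.e. |x − 6| < 2/405. So R = 2/405.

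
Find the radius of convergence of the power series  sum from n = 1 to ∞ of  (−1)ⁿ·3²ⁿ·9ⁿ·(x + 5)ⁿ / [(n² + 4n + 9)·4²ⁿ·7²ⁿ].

Apply the ratio test: |a_{n+1}| / |a_n| = [(n² + 4n + 9)/((n+1)² + 4(n+1) + 9)] · 9·9/(16·49), which tends to 81/784 as n → ∞.
The series converges when 81/784 · |x + 5| < 1, giving R = 784/81.

R = 784/81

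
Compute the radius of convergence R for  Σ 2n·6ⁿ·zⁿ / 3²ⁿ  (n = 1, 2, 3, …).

The ratio of consecutive coefficients is [2(n+1)/2n] · 6/9 → 2/3.
Convergence for |z| · 2/3 < 1, i.e. |z| < 3/2. So R = 3/2.

R = 3/2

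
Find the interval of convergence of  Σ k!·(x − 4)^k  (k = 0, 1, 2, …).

{4}

Apply the ratio test: |a_{k+1}| / |a_k| = (k+1), which tends to ∞ as k → ∞.
Since the ratio → ∞, the series diverges for every x ≠ 4, and R = 0.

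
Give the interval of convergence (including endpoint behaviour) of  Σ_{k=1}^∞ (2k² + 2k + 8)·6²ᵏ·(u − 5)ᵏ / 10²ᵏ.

By the ratio test, |a_{k+1}/a_k| = [(2(k+1)² + 2(k+1) + 8)/(2k² + 2k + 8)] · 36/100 → 9/25.
Thus R = 1/(9/25) = 25/9.
Endpoint u = 70/9: the terms do not tend to 0, so the series diverges.
Endpoint u = 20/9: the terms have absolute value of order k², which does not tend to 0, so the series diverges by the divergence test.

(20/9, 70/9)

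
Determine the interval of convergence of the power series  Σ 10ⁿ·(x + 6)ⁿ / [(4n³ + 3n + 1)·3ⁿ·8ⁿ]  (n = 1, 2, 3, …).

[-42/5, -18/5]

Ratio test: |a_{n+1}/a_n| = [(4n³ + 3n + 1)/(4(n+1)³ + 3(n+1) + 1)] · 10/(3·8) → 5/12 as n → ∞.
Thus R = 1/(5/12) = 12/5.
When x = -18/5, absolute convergence follows by limit comparison with Σ 1/n³.
Check x = -42/5: the series is dominated by a constant times Σ 1/n³, which converges (p = 3 > 1).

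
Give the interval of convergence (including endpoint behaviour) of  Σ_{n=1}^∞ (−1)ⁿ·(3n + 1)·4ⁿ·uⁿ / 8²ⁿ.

(-16, 16)

Apply the ratio test: |a_{n+1}| / |a_n| = [(3(n+1) + 1)/(3n + 1)] · 4/64, which tends to 1/16 as n → ∞.
The series converges when 1/16 · |u| < 1, giving R = 16.
When u = 16, the terms have absolute value of order n, which does not tend to 0, so the series diverges by the divergence test.
When u = -16, the terms do not tend to 0, so the series diverges.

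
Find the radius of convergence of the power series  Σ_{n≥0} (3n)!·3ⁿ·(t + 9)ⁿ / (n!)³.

R = 1/81

The ratio of consecutive coefficients is (3n+1)·(3n+2)·(3n+3)/(n+1)³ · 3 → 81.
Thus R = 1/(81) = 1/81.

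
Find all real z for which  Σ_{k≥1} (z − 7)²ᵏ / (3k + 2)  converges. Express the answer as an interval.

Apply the ratio test: |a_{k+1}| / |a_k| = (3k + 2)/(3(k+1) + 2), which tends to 1 as k → ∞.
Writing y = (z − 7)², the series in y has radius 1, so |z − 7| < √(1) = 1 and R = 1.
Endpoint z = 8: comparison with the harmonic series Σ 1/k shows the series diverges.
Check z = 6: comparison with the harmonic series Σ 1/k shows the series diverges.

(6, 8)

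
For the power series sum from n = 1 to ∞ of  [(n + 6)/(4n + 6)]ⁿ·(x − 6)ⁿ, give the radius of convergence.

R = 4

By the Cauchy root test, |a_n|^(1/n) = (n + 6)/(4n + 6) → 1/4.
The series converges when 1/4 · |x − 6| < 1, giving R = 4.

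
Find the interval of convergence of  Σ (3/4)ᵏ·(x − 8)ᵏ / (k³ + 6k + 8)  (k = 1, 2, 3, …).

By the ratio test, |a_{k+1}/a_k| = [(k³ + 6k + 8)/((k+1)³ + 6(k+1) + 8)] · 3/4 → 3/4.
The series converges when 3/4 · |x − 8| < 1, giving R = 4/3.
At x = 28/3: the series is dominated by a constant times Σ 1/k³, which converges (p = 3 > 1).
At x = 20/3: absolute convergence follows by limit comparison with Σ 1/k³.

[20/3, 28/3]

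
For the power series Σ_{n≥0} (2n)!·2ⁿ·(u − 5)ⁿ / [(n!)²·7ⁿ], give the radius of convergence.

R = 7/8

Ratio test: |a_{n+1}/a_n| = (2n+1)·(2n+2)/(n+1)² · 2/7 → 8/7 as n → ∞.
The series converges when 8/7 · |u − 5| < 1, giving R = 7/8.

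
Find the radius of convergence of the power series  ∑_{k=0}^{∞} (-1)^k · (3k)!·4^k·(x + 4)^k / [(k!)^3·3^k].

R = 1/36

The ratio of consecutive coefficients is (3k+1)·(3k+2)·(3k+3)/(k+1)³ · 4/3 → 36.
Convergence for |x + 4| · 36 < 1, i.e. |x + 4| < 1/36. So R = 1/36.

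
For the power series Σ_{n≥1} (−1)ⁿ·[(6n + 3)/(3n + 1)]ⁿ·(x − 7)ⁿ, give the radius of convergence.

Applying the root test, |a_n|^(1/n) = (6n + 3)/(3n + 1) → 2.
Convergence for |x − 7| · 2 < 1, i.e. |x − 7| < 1/2. So R = 1/2.

R = 1/2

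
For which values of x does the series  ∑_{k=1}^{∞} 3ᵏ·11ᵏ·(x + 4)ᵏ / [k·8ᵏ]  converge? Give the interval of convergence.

By the ratio test, |a_{k+1}/a_k| = [k/(k+1)] · 3·11/8 → 33/8.
Hence the series converges for |x + 4| < 1/(33/8) = 8/33, so the radius of convergence is 8/33.
At x = -124/33: the terms behave like c/k; limit comparison with the harmonic series gives divergence.
When x = -140/33, convergence follows from the alternating series test (terms decrease monotonically to 0).

[-140/33, -124/33)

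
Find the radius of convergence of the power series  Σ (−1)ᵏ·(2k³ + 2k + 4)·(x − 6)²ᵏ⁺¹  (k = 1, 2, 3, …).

The ratio of consecutive coefficients is (2(k+1)³ + 2(k+1) + 4)/(2k³ + 2k + 4) → 1.
Since the exponent of (x − 6) increases by 2 each term, convergence requires |x − 6|² < 1, hence R = 1.

R = 1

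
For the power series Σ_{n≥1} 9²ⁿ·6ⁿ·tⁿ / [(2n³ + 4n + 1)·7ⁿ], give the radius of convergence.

Apply the ratio test: |a_{n+1}| / |a_n| = [(2n³ + 4n + 1)/(2(n+1)³ + 4(n+1) + 1)] · 81·6/7, which tends to 486/7 as n → ∞.
Hence the series converges for |t| < 1/(486/7) = 7/486, so the radius of convergence is 7/486.

R = 7/486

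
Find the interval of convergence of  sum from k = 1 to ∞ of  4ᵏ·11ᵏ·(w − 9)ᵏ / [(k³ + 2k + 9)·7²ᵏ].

[347/44, 445/44]

By the ratio test, |a_{k+1}/a_k| = [(k³ + 2k + 9)/((k+1)³ + 2(k+1) + 9)] · 4·11/49 → 44/49.
Convergence for |w − 9| · 44/49 < 1, i.e. |w − 9| < 49/44. So R = 49/44.
Endpoint w = 445/44: the terms are on the order of 1/k³, so the series converges absolutely by comparison with the p-series (p = 3 > 1).
Check w = 347/44: the series is dominated by a constant times Σ 1/k³, which converges (p = 3 > 1).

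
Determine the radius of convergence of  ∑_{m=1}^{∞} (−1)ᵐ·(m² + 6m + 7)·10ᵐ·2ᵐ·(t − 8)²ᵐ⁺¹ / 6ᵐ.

R = √30/10

The ratio of consecutive coefficients is [((m+1)² + 6(m+1) + 7)/(m² + 6m + 7)] · 10·2/6 → 10/3.
Writing y = (t − 8)², the series in y has radius 3/10, so |t − 8| < √(3/10) and R = √30/10.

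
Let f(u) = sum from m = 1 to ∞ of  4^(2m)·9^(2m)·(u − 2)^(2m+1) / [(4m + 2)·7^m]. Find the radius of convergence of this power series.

R = √7/36

The ratio of consecutive coefficients is [(4m + 2)/(4(m+1) + 2)] · 16·81/7 → 1296/7.
Since the exponent of (u − 2) increases by 2 each term, convergence requires |u − 2|² < 7/1296, hence R = √7/36.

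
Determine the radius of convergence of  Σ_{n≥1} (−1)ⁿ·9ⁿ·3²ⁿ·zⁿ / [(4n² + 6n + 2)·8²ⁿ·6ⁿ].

R = 128/27

Apply the ratio test: |a_{n+1}| / |a_n| = [(4n² + 6n + 2)/(4(n+1)² + 6(n+1) + 2)] · 9·9/(64·6), which tends to 27/128 as n → ∞.
The series converges when 27/128 · |z| < 1, giving R = 128/27.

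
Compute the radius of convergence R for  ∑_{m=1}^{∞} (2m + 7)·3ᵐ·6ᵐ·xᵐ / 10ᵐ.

The ratio of consecutive coefficients is [(2(m+1) + 7)/(2m + 7)] · 3·6/10 → 9/5.
Convergence for |x| · 9/5 < 1, i.e. |x| < 5/9. So R = 5/9.

R = 5/9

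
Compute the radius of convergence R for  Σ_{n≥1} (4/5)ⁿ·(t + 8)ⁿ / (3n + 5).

Ratio test: |a_{n+1}/a_n| = [(3n + 5)/(3(n+1) + 5)] · 4/5 → 4/5 as n → ∞.
Convergence for |t + 8| · 4/5 < 1, i.e. |t + 8| < 5/4. So R = 5/4.

R = 5/4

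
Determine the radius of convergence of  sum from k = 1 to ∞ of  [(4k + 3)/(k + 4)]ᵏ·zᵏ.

By the Cauchy root test, |a_k|^(1/k) = (4k + 3)/(k + 4) → 4.
Thus R = 1/(4) = 1/4.

R = 1/4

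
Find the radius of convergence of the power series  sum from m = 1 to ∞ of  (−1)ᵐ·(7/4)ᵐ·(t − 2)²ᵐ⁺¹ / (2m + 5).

R = 2√7/7

Ratio test: |a_{m+1}/a_m| = [(2m + 5)/(2(m+1) + 5)] · 7/4 → 7/4 as m → ∞.
Successive powers of (t − 2) differ by 2, so the series converges when |t − 2|² · 7/4 < 1, i.e. |t − 2| < √(4/7). So R = 2√7/7.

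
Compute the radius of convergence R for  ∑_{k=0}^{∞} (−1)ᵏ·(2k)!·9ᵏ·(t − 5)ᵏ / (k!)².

The ratio of consecutive coefficients is (2k+1)·(2k+2)/(k+1)² · 9 → 36.
The series converges when 36 · |t − 5| < 1, giving R = 1/36.

R = 1/36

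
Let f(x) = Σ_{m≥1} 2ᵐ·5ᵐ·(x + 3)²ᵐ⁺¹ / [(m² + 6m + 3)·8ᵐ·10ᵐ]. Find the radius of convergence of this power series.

The ratio of consecutive coefficients is [(m² + 6m + 3)/((m+1)² + 6(m+1) + 3)] · 2·5/(8·10) → 1/8.
Since the exponent of (x + 3) increases by 2 each term, convergence requires |x + 3|² < 8, hence R = 2√2.

R = 2√2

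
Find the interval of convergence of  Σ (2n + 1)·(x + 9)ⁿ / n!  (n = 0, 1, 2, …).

The ratio of consecutive coefficients is (2(n+1) + 1)/(2n + 1) · 1/(n+1) → 0.
The ratio tends to 0 regardless of x, hence R = ∞.

(−∞, ∞)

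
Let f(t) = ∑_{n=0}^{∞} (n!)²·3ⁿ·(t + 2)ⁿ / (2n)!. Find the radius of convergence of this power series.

R = 4/3

Apply the ratio test: |a_{n+1}| / |a_n| = (n+1)²/[(2n+1)·(2n+2)] · 3, which tends to 3/4 as n → ∞.
Hence the series converges for |t + 2| < 1/(3/4) = 4/3, so the radius of convergence is 4/3.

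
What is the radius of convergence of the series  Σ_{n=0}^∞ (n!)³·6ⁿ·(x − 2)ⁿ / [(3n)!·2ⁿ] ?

R = 9

Ratio test: |a_{n+1}/a_n| = (n+1)³/[(3n+1)·(3n+2)·(3n+3)] · 6/2 → 1/9 as n → ∞.
Convergence for |x − 2| · 1/9 < 1, i.e. |x − 2| < 9. So R = 9.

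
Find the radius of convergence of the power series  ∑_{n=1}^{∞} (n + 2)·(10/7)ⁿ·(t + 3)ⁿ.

R = 7/10

The ratio of consecutive coefficients is [((n+1) + 2)/(n + 2)] · 10/7 → 10/7.
Convergence for |t + 3| · 10/7 < 1, i.e. |t + 3| < 7/10. So R = 7/10.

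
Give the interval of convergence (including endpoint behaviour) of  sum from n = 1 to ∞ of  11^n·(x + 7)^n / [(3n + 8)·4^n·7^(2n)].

[-273/11, 119/11)

Ratio test: |a_{n+1}/a_n| = [(3n + 8)/(3(n+1) + 8)] · 11/(4·49) → 11/196 as n → ∞.
Convergence for |x + 7| · 11/196 < 1, i.e. |x + 7| < 196/11. So R = 196/11.
When x = 119/11, the terms are asymptotic to a nonzero constant times 1/n, so the series diverges by limit comparison with Σ 1/n.
Check x = -273/11: convergence follows from the alternating series test (terms decrease monotonically to 0).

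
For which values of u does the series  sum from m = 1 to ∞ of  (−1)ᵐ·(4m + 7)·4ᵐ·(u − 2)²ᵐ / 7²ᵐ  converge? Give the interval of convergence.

By the ratio test, |a_{m+1}/a_m| = [(4(m+1) + 7)/(4m + 7)] · 4/49 → 4/49.
Writing y = (u − 2)², the series in y has radius 49/4, so |u − 2| < √(49/4) = 7/2 and R = 7/2.
When u = 11/2, the terms have absolute value of order m, which does not tend to 0, so the series diverges by the divergence test.
Check u = -3/2: the terms do not tend to 0, so the series diverges.

(-3/2, 11/2)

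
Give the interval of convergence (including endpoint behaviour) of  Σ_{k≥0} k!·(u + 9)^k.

{-9}

The ratio of consecutive coefficients is (k+1) → ∞.
Since the ratio → ∞, the series diverges for every u ≠ -9, and R = 0.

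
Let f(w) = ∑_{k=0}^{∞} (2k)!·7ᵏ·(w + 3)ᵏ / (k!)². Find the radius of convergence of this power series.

Apply the ratio test: |a_{k+1}| / |a_k| = (2k+1)·(2k+2)/(k+1)² · 7, which tends to 28 as k → ∞.
Thus R = 1/(28) = 1/28.

R = 1/28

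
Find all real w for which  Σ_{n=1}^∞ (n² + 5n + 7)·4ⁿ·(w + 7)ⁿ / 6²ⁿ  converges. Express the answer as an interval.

Apply the ratio test: |a_{n+1}| / |a_n| = [((n+1)² + 5(n+1) + 7)/(n² + 5n + 7)] · 4/36, which tends to 1/9 as n → ∞.
Hence the series converges for |w + 7| < 1/(1/9) = 9, so the radius of convergence is 9.
When w = 2, the terms have absolute value of order n², which does not tend to 0, so the series diverges by the divergence test.
When w = -16, the terms do not tend to 0, so the series diverges.

(-16, 2)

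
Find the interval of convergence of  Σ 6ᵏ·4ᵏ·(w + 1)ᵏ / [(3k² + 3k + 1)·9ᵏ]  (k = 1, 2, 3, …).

Ratio test: |a_{k+1}/a_k| = [(3k² + 3k + 1)/(3(k+1)² + 3(k+1) + 1)] · 6·4/9 → 8/3 as k → ∞.
The series converges when 8/3 · |w + 1| < 1, giving R = 3/8.
Check w = -5/8: the series is dominated by a constant times Σ 1/k², which converges (p = 2 > 1).
Check w = -11/8: the series is dominated by a constant times Σ 1/k², which converges (p = 2 > 1).

[-11/8, -5/8]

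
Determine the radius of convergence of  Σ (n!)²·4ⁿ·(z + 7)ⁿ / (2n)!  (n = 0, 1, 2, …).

Apply the ratio test: |a_{n+1}| / |a_n| = (n+1)²/[(2n+1)·(2n+2)] · 4, which tends to 1 as n → ∞.
Convergence for |z + 7| < 1, so R = 1.

R = 1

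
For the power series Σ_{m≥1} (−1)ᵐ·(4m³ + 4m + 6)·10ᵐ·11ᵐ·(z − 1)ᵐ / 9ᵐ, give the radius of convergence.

R = 9/110

Apply the ratio test: |a_{m+1}| / |a_m| = [(4(m+1)³ + 4(m+1) + 6)/(4m³ + 4m + 6)] · 10·11/9, which tends to 110/9 as m → ∞.
The series converges when 110/9 · |z − 1| < 1, giving R = 9/110.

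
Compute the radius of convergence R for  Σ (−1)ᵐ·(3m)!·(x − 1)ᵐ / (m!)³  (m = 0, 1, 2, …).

R = 1/27

The ratio of consecutive coefficients is (3m+1)·(3m+2)·(3m+3)/(m+1)³ → 27.
Thus R = 1/(27) = 1/27.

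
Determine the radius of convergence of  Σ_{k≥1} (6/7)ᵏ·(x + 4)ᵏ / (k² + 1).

R = 7/6

Apply the ratio test: |a_{k+1}| / |a_k| = [(k² + 1)/((k+1)² + 1)] · 6/7, which tends to 6/7 as k → ∞.
Thus R = 1/(6/7) = 7/6.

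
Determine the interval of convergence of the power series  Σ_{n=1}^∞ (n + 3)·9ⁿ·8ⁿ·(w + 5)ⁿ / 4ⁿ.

The ratio of consecutive coefficients is [((n+1) + 3)/(n + 3)] · 9·8/4 → 18.
Convergence for |w + 5| · 18 < 1, i.e. |w + 5| < 1/18. So R = 1/18.
At w = -89/18: the terms have absolute value of order n, which does not tend to 0, so the series diverges by the divergence test.
When w = -91/18, the terms have absolute value of order n, which does not tend to 0, so the series diverges by the divergence test.

(-91/18, -89/18)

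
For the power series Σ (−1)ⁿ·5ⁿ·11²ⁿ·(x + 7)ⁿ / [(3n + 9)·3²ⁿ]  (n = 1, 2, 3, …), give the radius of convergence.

R = 9/605

Ratio test: |a_{n+1}/a_n| = [(3n + 9)/(3(n+1) + 9)] · 5·121/9 → 605/9 as n → ∞.
Thus R = 1/(605/9) = 9/605.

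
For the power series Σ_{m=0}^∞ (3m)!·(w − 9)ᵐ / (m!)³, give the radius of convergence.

The ratio of consecutive coefficients is (3m+1)·(3m+2)·(3m+3)/(m+1)³ → 27.
Hence the series converges for |w − 9| < 1/(27) = 1/27, so the radius of convergence is 1/27.

R = 1/27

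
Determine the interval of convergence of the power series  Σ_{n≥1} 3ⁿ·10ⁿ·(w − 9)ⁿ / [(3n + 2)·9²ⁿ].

[63/10, 117/10)

The ratio of consecutive coefficients is [(3n + 2)/(3(n+1) + 2)] · 3·10/81 → 10/27.
Convergence for |w − 9| · 10/27 < 1, i.e. |w − 9| < 27/10. So R = 27/10.
At w = 117/10: the terms behave like c/n; limit comparison with the harmonic series gives divergence.
At w = 63/10: an alternating series whose terms decrease to 0 in absolute value, so it converges by the Leibniz criterion.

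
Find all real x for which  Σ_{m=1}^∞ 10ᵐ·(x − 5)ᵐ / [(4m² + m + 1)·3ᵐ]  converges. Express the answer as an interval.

[47/10, 53/10]

Apply the ratio test: |a_{m+1}| / |a_m| = [(4m² + m + 1)/(4(m+1)² + (m+1) + 1)] · 10/3, which tends to 10/3 as m → ∞.
Hence the series converges for |x − 5| < 1/(10/3) = 3/10, so the radius of convergence is 3/10.
When x = 53/10, the terms are on the order of 1/m², so the series converges absolutely by comparison with the p-series (p = 2 > 1).
Endpoint x = 47/10: the terms are on the order of 1/m², so the series converges absolutely by comparison with the p-series (p = 2 > 1).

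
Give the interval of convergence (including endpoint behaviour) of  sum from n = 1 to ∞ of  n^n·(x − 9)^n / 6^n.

Root test: |a_n|^(1/n) = n/6 → ∞.
The root grows without bound, so R = 0 (convergence only at x = 9).

{9}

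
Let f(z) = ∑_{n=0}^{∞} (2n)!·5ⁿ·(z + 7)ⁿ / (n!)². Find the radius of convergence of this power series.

Apply the ratio test: |a_{n+1}| / |a_n| = (2n+1)·(2n+2)/(n+1)² · 5, which tends to 20 as n → ∞.
Thus R = 1/(20) = 1/20.

R = 1/20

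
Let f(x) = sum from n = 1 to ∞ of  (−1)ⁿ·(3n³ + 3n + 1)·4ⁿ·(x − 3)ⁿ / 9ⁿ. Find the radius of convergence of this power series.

R = 9/4

By the ratio test, |a_{n+1}/a_n| = [(3(n+1)³ + 3(n+1) + 1)/(3n³ + 3n + 1)] · 4/9 → 4/9.
Convergence for |x − 3| · 4/9 < 1, i.e. |x − 3| < 9/4. So R = 9/4.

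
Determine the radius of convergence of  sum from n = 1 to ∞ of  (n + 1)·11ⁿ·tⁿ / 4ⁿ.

By the ratio test, |a_{n+1}/a_n| = [((n+1) + 1)/(n + 1)] · 11/4 → 11/4.
Convergence for |t| · 11/4 < 1, i.e. |t| < 4/11. So R = 4/11.

R = 4/11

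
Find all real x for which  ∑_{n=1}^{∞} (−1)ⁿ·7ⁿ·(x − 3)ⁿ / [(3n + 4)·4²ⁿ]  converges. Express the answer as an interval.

(5/7, 37/7]

Ratio test: |a_{n+1}/a_n| = [(3n + 4)/(3(n+1) + 4)] · 7/16 → 7/16 as n → ∞.
The series converges when 7/16 · |x − 3| < 1, giving R = 16/7.
Endpoint x = 37/7: the terms alternate in sign and decrease monotonically to 0 in absolute value (size ~ c/n), so the alternating series test gives convergence.
When x = 5/7, comparison with the harmonic series Σ 1/n shows the series diverges.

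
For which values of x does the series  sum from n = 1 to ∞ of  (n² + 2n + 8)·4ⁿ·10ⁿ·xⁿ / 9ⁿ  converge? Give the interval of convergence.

Ratio test: |a_{n+1}/a_n| = [((n+1)² + 2(n+1) + 8)/(n² + 2n + 8)] · 4·10/9 → 40/9 as n → ∞.
Hence the series converges for |x| < 1/(40/9) = 9/40, so the radius of convergence is 9/40.
Check x = 9/40: the terms do not tend to 0, so the series diverges.
At x = -9/40: the n-th term does not approach 0; divergence by the term test.

(-9/40, 9/40)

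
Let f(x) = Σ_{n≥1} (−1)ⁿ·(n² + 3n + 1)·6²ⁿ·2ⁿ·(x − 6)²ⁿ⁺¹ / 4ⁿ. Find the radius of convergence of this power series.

R = √2/6

By the ratio test, |a_{n+1}/a_n| = [((n+1)² + 3(n+1) + 1)/(n² + 3n + 1)] · 36·2/4 → 18.
Writing y = (x − 6)², the series in y has radius 1/18, so |x − 6| < √(1/18) and R = √2/6.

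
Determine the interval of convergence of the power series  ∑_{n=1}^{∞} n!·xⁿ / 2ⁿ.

Ratio test: |a_{n+1}/a_n| = (n+1) · 1/2 → ∞ as n → ∞.
The ratio grows without bound, so the series diverges whenever x ≠ 0; it converges only at x = 0. R = 0.

{0}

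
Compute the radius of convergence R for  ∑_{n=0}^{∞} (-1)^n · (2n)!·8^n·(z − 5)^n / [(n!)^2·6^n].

R = 3/16

The ratio of consecutive coefficients is (2n+1)·(2n+2)/(n+1)² · 8/6 → 16/3.
Thus R = 1/(16/3) = 3/16.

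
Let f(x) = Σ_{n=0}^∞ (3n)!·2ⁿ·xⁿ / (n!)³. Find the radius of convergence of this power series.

R = 1/54

The ratio of consecutive coefficients is (3n+1)·(3n+2)·(3n+3)/(n+1)³ · 2 → 54.
Convergence for |x| · 54 < 1, i.e. |x| < 1/54. So R = 1/54.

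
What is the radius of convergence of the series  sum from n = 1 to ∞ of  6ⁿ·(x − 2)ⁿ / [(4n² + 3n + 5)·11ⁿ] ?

R = 11/6

The ratio of consecutive coefficients is [(4n² + 3n + 5)/(4(n+1)² + 3(n+1) + 5)] · 6/11 → 6/11.
Hence the series converges for |x − 2| < 1/(6/11) = 11/6, so the radius of convergence is 11/6.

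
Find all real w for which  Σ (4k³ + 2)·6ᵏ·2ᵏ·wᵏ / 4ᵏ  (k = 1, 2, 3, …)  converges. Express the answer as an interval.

(-1/3, 1/3)

By the ratio test, |a_{k+1}/a_k| = [(4(k+1)³ + 2)/(4k³ + 2)] · 6·2/4 → 3.
Hence the series converges for |w| < 1/(3) = 1/3, so the radius of convergence is 1/3.
Check w = 1/3: the terms have absolute value of order k³, which does not tend to 0, so the series diverges by the divergence test.
Check w = -1/3: the terms do not tend to 0, so the series diverges.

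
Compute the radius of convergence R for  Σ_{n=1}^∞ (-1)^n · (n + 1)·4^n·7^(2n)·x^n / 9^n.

R = 9/196

Ratio test: |a_{n+1}/a_n| = [((n+1) + 1)/(n + 1)] · 4·49/9 → 196/9 as n → ∞.
Hence the series converges for |x| < 1/(196/9) = 9/196, so the radius of convergence is 9/196.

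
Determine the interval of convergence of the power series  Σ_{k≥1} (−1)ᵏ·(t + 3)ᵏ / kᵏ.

Applying the root test, |a_k|^(1/k) = 1/k → 0.
The limit is 0 for every t, so R = ∞.

(−∞, ∞)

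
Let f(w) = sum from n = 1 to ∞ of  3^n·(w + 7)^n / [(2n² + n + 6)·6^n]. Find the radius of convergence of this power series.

R = 2

Apply the ratio test: |a_{n+1}| / |a_n| = [(2n² + n + 6)/(2(n+1)² + (n+1) + 6)] · 3/6, which tends to 1/2 as n → ∞.
Convergence for |w + 7| · 1/2 < 1, i.e. |w + 7| < 2. So R = 2.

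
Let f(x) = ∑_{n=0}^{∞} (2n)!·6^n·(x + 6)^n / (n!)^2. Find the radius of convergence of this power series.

R = 1/24

The ratio of consecutive coefficients is (2n+1)·(2n+2)/(n+1)² · 6 → 24.
Convergence for |x + 6| · 24 < 1, i.e. |x + 6| < 1/24. So R = 1/24.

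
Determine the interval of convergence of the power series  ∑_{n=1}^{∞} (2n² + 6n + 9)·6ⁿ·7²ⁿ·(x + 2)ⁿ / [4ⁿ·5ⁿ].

(-304/147, -284/147)

By the ratio test, |a_{n+1}/a_n| = [(2(n+1)² + 6(n+1) + 9)/(2n² + 6n + 9)] · 6·49/(4·5) → 147/10.
The series converges when 147/10 · |x + 2| < 1, giving R = 10/147.
Check x = -284/147: the terms do not tend to 0, so the series diverges.
When x = -304/147, the terms do not tend to 0, so the series diverges.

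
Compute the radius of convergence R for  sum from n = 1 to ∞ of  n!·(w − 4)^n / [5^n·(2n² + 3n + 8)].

R = 0

Ratio test: |a_{n+1}/a_n| = (n+1) · 1/5 · (2n² + 3n + 8)/(2(n+1)² + 3(n+1) + 8) → ∞ as n → ∞.
Since the ratio → ∞, the series diverges for every w ≠ 4, and R = 0.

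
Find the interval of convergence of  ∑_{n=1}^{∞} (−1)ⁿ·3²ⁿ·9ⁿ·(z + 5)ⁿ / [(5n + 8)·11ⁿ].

Apply the ratio test: |a_{n+1}| / |a_n| = [(5n + 8)/(5(n+1) + 8)] · 9·9/11, which tends to 81/11 as n → ∞.
Hence the series converges for |z + 5| < 1/(81/11) = 11/81, so the radius of convergence is 11/81.
Endpoint z = -394/81: the terms alternate in sign and decrease monotonically to 0 in absolute value (size ~ c/n), so the alternating series test gives convergence.
When z = -416/81, the terms behave like c/n; limit comparison with the harmonic series gives divergence.

(-416/81, -394/81]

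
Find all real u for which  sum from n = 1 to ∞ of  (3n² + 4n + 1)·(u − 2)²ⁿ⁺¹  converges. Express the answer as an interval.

(1, 3)

By the ratio test, |a_{n+1}/a_n| = (3(n+1)² + 4(n+1) + 1)/(3n² + 4n + 1) → 1.
Writing y = (u − 2)², the series in y has radius 1, so |u − 2| < √(1) = 1 and R = 1.
At u = 3: the terms have absolute value of order n², which does not tend to 0, so the series diverges by the divergence test.
Check u = 1: the n-th term does not approach 0; divergence by the term test.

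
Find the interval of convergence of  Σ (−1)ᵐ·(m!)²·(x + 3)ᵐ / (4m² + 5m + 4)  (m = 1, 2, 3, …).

Ratio test: |a_{m+1}/a_m| = (m+1)² · (4m² + 5m + 4)/(4(m+1)² + 5(m+1) + 4) → ∞ as m → ∞.
The terms grow without bound for any (x + 3) ≠ 0, so R = 0 (convergence only at x = -3).

{-3}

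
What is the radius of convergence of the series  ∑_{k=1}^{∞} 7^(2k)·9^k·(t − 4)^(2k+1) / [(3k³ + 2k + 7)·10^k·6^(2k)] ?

Ratio test: |a_{k+1}/a_k| = [(3k³ + 2k + 7)/(3(k+1)³ + 2(k+1) + 7)] · 49·9/(10·36) → 49/40 as k → ∞.
Writing y = (t − 4)², the series in y has radius 40/49, so |t − 4| < √(40/49) and R = 2√10/7.

R = 2√10/7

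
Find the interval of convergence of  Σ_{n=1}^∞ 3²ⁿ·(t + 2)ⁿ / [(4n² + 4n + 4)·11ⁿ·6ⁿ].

[-28/3, 16/3]

Ratio test: |a_{n+1}/a_n| = [(4n² + 4n + 4)/(4(n+1)² + 4(n+1) + 4)] · 9/(11·6) → 3/22 as n → ∞.
Thus R = 1/(3/22) = 22/3.
Check t = 16/3: the terms are on the order of 1/n², so the series converges absolutely by comparison with the p-series (p = 2 > 1).
Check t = -28/3: absolute convergence follows by limit comparison with Σ 1/n².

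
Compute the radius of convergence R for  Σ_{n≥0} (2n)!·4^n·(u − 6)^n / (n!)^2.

R = 1/16

Ratio test: |a_{n+1}/a_n| = (2n+1)·(2n+2)/(n+1)² · 4 → 16 as n → ∞.
Hence the series converges for |u − 6| < 1/(16) = 1/16, so the radius of convergence is 1/16.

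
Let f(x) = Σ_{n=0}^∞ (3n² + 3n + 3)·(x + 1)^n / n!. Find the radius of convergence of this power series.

R = ∞

The ratio of consecutive coefficients is (3(n+1)² + 3(n+1) + 3)/(3n² + 3n + 3) · 1/(n+1) → 0.
The limit is 0, so the series converges for all x; R = ∞.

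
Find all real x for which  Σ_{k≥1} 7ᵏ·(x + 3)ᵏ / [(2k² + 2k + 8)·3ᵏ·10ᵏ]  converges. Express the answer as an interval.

Ratio test: |a_{k+1}/a_k| = [(2k² + 2k + 8)/(2(k+1)² + 2(k+1) + 8)] · 7/(3·10) → 7/30 as k → ∞.
Hence the series converges for |x + 3| < 1/(7/30) = 30/7, so the radius of convergence is 30/7.
Check x = 9/7: absolute convergence follows by limit comparison with Σ 1/k².
Check x = -51/7: the terms are on the order of 1/k², so the series converges absolutely by comparison with the p-series (p = 2 > 1).

[-51/7, 9/7]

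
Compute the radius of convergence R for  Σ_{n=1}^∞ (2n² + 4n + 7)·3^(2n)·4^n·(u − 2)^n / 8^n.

R = 2/9

Ratio test: |a_{n+1}/a_n| = [(2(n+1)² + 4(n+1) + 7)/(2n² + 4n + 7)] · 9·4/8 → 9/2 as n → ∞.
Hence the series converges for |u − 2| < 1/(9/2) = 2/9, so the radius of convergence is 2/9.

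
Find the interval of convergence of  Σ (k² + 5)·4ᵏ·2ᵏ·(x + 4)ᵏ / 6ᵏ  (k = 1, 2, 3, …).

Ratio test: |a_{k+1}/a_k| = [((k+1)² + 5)/(k² + 5)] · 4·2/6 → 4/3 as k → ∞.
Hence the series converges for |x + 4| < 1/(4/3) = 3/4, so the radius of convergence is 3/4.
When x = -13/4, the terms do not tend to 0, so the series diverges.
Check x = -19/4: the terms have absolute value of order k², which does not tend to 0, so the series diverges by the divergence test.

(-19/4, -13/4)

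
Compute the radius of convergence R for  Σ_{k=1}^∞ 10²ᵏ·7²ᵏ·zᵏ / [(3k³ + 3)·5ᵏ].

By the ratio test, |a_{k+1}/a_k| = [(3k³ + 3)/(3(k+1)³ + 3)] · 100·49/5 → 980.
Convergence for |z| · 980 < 1, i.e. |z| < 1/980. So R = 1/980.

R = 1/980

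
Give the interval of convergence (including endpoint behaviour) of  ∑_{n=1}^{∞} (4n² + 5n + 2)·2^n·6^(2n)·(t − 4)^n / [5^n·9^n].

The ratio of consecutive coefficients is [(4(n+1)² + 5(n+1) + 2)/(4n² + 5n + 2)] · 2·36/(5·9) → 8/5.
Convergence for |t − 4| · 8/5 < 1, i.e. |t − 4| < 5/8. So R = 5/8.
At t = 37/8: the terms have absolute value of order n², which does not tend to 0, so the series diverges by the divergence test.
At t = 27/8: the terms have absolute value of order n², which does not tend to 0, so the series diverges by the divergence test.

(27/8, 37/8)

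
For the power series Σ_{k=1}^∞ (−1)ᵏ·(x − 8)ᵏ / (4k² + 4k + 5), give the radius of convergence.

R = 1

By the ratio test, |a_{k+1}/a_k| = (4k² + 4k + 5)/(4(k+1)² + 4(k+1) + 5) → 1.
Hence R = 1.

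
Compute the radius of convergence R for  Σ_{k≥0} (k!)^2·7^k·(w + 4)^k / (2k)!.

Apply the ratio test: |a_{k+1}| / |a_k| = (k+1)²/[(2k+1)·(2k+2)] · 7, which tends to 7/4 as k → ∞.
The series converges when 7/4 · |w + 4| < 1, giving R = 4/7.

R = 4/7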